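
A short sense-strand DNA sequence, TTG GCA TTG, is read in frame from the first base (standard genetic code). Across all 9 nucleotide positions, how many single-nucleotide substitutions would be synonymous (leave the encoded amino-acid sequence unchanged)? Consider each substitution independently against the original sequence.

Codon 1 (TTG, Leu): 2 synonymous substitutions.
Codon 2 (GCA, Ala): 3 synonymous substitutions.
Codon 3 (TTG, Leu): 2 synonymous substitutions.
Total: 2 + 3 + 2 = 7.

7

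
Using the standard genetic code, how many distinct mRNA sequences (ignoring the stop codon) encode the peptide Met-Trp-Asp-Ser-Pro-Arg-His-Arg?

3456

Met: 1 codon.
Trp: 1 codon.
Asp: 2 codons.
Ser: 6 codons.
Pro: 4 codons.
Arg: 6 codons.
His: 2 codons.
Arg: 6 codons.
1 × 1 × 2 × 6 × 4 × 6 × 2 × 6 = 3456.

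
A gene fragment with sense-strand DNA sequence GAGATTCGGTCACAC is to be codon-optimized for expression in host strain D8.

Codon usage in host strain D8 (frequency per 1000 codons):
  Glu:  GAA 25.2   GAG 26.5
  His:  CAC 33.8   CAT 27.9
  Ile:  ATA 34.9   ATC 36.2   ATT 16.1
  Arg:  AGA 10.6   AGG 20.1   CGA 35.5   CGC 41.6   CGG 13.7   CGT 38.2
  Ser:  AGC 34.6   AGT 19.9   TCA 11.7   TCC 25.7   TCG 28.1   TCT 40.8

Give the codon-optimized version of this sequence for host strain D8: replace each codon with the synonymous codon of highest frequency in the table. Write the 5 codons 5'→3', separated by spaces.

GAG ATC CGC TCT CAC

Codon 1 (Glu): best is GAG at 26.5.
Codon 2 (Ile): best is ATC at 36.2.
Codon 3 (Arg): best is CGC at 41.6.
Codon 4 (Ser): best is TCT at 40.8.
Codon 5 (His): best is CAC at 33.8.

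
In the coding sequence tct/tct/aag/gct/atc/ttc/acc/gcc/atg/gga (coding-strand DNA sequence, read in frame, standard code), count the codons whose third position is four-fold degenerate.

Codon 1 TCT (Ser): third position 4-fold.
Codon 2 TCT (Ser): third position 4-fold.
Codon 3 AAG (Lys): third position 2-fold.
Codon 4 GCT (Ala): third position 4-fold.
Codon 5 ATC (Ile): third position 3-fold.
Codon 6 TTC (Phe): third position 2-fold.
Codon 7 ACC (Thr): third position 4-fold.
Codon 8 GCC (Ala): third position 4-fold.
Codon 9 ATG (Met): third position 1-fold.
Codon 10 GGA (Gly): third position 4-fold.
Four-fold degenerate third positions: 6.

6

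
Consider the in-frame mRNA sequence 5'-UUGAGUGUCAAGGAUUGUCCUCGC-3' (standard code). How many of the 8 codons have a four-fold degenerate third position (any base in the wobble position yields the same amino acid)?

Codon 1 UUG (Leu): third position 2-fold.
Codon 2 AGU (Ser): third position 2-fold.
Codon 3 GUC (Val): third position 4-fold.
Codon 4 AAG (Lys): third position 2-fold.
Codon 5 GAU (Asp): third position 2-fold.
Codon 6 UGU (Cys): third position 2-fold.
Codon 7 CCU (Pro): third position 4-fold.
Codon 8 CGC (Arg): third position 4-fold.
Four-fold degenerate third positions: 3.

3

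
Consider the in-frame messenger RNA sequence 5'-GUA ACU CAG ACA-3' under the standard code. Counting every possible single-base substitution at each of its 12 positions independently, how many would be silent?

10

Codon 1 (GUA, Val): 3 synonymous substitutions.
Codon 2 (ACU, Thr): 3 synonymous substitutions.
Codon 3 (CAG, Gln): 1 synonymous substitution.
Codon 4 (ACA, Thr): 3 synonymous substitutions.
Total: 3 + 3 + 1 + 3 = 10.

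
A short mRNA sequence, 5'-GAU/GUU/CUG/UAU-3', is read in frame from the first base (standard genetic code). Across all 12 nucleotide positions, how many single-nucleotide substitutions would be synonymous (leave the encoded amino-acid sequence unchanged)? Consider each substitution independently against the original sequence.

Codon 1 (GAU, Asp): 1 synonymous substitution.
Codon 2 (GUU, Val): 3 synonymous substitutions.
Codon 3 (CUG, Leu): 4 synonymous substitutions.
Codon 4 (UAU, Tyr): 1 synonymous substitution.
Total: 1 + 3 + 4 + 1 = 9.

9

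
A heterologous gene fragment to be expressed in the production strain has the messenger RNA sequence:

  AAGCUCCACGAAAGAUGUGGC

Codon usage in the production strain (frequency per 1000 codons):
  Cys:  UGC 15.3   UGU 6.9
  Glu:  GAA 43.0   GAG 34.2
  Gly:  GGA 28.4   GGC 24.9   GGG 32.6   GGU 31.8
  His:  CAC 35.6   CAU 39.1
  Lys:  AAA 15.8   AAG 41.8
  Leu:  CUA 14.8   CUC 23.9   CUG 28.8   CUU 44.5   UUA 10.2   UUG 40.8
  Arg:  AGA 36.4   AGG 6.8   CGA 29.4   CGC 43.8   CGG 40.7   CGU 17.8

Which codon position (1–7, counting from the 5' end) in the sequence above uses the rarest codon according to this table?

6

Codon 1 AAG (Lys): 41.8 per 1000.
Codon 2 CUC (Leu): 23.9 per 1000.
Codon 3 CAC (His): 35.6 per 1000.
Codon 4 GAA (Glu): 43.0 per 1000.
Codon 5 AGA (Arg): 36.4 per 1000.
Codon 6 UGU (Cys): 6.9 per 1000.
Codon 7 GGC (Gly): 24.9 per 1000.
Lowest frequency is 6.9 at codon 6.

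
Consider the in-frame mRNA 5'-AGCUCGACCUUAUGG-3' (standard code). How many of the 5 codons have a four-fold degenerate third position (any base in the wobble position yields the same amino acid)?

2

Codon 1 AGC (Ser): third position 2-fold.
Codon 2 UCG (Ser): third position 4-fold.
Codon 3 ACC (Thr): third position 4-fold.
Codon 4 UUA (Leu): third position 2-fold.
Codon 5 UGG (Trp): third position 1-fold.
Four-fold degenerate third positions: 2.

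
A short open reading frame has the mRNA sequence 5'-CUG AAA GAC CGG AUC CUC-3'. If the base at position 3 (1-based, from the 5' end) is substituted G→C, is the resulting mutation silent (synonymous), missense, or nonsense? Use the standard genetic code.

Position 3 falls in codon 1: CUG → Leu.
After the substitution the codon is CUC → Leu.
Both encode Leu, so the change is synonymous.

silent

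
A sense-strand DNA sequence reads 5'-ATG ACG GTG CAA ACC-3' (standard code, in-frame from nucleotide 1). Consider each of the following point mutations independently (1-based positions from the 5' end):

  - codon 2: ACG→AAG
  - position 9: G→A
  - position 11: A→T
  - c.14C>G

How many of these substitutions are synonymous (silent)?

1

Codon 2: ACG (Thr) → AAG (Lys) — missense.
Codon 3: GTG (Val) → GTA (Val) — synonymous.
Codon 4: CAA (Gln) → CTA (Leu) — missense.
Codon 5: ACC (Thr) → AGC (Ser) — missense.
Synonymous: 1 of 4.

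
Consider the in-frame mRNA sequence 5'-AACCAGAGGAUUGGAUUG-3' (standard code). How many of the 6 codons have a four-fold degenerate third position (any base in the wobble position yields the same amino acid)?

Codon 1 AAC (Asn): third position 2-fold.
Codon 2 CAG (Gln): third position 2-fold.
Codon 3 AGG (Arg): third position 2-fold.
Codon 4 AUU (Ile): third position 3-fold.
Codon 5 GGA (Gly): third position 4-fold.
Codon 6 UUG (Leu): third position 2-fold.
Four-fold degenerate third positions: 1.

1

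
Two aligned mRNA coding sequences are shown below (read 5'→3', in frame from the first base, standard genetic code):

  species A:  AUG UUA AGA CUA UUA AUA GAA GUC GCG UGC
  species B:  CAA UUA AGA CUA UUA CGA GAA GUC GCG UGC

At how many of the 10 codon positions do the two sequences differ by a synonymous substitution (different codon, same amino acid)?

0

Codon 1: AUG Met / CAA Gln — nonsynonymous.
Codon 2: UUA Leu / UUA Leu — identical.
Codon 3: AGA Arg / AGA Arg — identical.
Codon 4: CUA Leu / CUA Leu — identical.
Codon 5: UUA Leu / UUA Leu — identical.
Codon 6: AUA Ile / CGA Arg — nonsynonymous.
Codon 7: GAA Glu / GAA Glu — identical.
Codon 8: GUC Val / GUC Val — identical.
Codon 9: GCG Ala / GCG Ala — identical.
Codon 10: UGC Cys / UGC Cys — identical.
Synonymous differences: 0.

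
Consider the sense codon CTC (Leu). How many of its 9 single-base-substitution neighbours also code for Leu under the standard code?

3

Position 1: none → 0 synonymous.
Position 2: none → 0 synonymous.
Position 3: CTT, CTA, CTG → 3 synonymous.
Total: 0 + 0 + 3 = 3.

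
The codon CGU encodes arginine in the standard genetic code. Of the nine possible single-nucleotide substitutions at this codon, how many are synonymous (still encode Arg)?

Position 1: none → 0 synonymous.
Position 2: none → 0 synonymous.
Position 3: CGC, CGA, CGG → 3 synonymous.
Total: 0 + 0 + 3 = 3.

3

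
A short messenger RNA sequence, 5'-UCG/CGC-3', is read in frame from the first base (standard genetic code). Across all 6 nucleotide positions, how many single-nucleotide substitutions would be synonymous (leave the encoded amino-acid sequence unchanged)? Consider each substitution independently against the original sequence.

Codon 1 (UCG, Ser): 3 synonymous substitutions.
Codon 2 (CGC, Arg): 3 synonymous substitutions.
Total: 3 + 3 = 6.

6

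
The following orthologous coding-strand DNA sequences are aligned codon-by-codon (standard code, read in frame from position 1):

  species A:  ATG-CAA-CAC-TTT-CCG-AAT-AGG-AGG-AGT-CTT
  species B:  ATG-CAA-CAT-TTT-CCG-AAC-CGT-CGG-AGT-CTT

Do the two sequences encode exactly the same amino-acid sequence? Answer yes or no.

Codon 1: ATG Met / ATG Met — identical.
Codon 2: CAA Gln / CAA Gln — identical.
Codon 3: CAC His / CAT His — synonymous.
Codon 4: TTT Phe / TTT Phe — identical.
Codon 5: CCG Pro / CCG Pro — identical.
Codon 6: AAT Asn / AAC Asn — synonymous.
Codon 7: AGG Arg / CGT Arg — synonymous.
Codon 8: AGG Arg / CGG Arg — synonymous.
Codon 9: AGT Ser / AGT Ser — identical.
Codon 10: CTT Leu / CTT Leu — identical.
Nonsynonymous differences: 0 → same protein.

yes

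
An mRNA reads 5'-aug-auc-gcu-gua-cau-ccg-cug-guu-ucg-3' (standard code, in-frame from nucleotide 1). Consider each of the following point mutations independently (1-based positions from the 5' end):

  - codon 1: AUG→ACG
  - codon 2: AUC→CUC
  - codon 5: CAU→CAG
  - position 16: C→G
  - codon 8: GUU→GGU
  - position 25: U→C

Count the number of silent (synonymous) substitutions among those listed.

Codon 1: AUG (Met) → ACG (Thr) — missense.
Codon 2: AUC (Ile) → CUC (Leu) — missense.
Codon 5: CAU (His) → CAG (Gln) — missense.
Codon 6: CCG (Pro) → GCG (Ala) — missense.
Codon 8: GUU (Val) → GGU (Gly) — missense.
Codon 9: UCG (Ser) → CCG (Pro) — missense.
Synonymous: 0 of 6.

0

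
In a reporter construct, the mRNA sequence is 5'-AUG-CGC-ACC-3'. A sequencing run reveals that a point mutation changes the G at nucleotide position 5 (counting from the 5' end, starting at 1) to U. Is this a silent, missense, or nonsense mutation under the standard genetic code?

missense

Position 5 falls in codon 2: CGC → Arg.
After the substitution the codon is CUC → Leu.
Arg ≠ Leu, so this is a missense mutation.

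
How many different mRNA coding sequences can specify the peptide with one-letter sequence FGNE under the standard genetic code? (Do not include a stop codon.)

32

Phe: 2 codons.
Gly: 4 codons.
Asn: 2 codons.
Glu: 2 codons.
2 × 4 × 2 × 2 = 32.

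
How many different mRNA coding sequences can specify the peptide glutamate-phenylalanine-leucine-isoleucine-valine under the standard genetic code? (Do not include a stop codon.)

288

Glu: 2 codons.
Phe: 2 codons.
Leu: 6 codons.
Ile: 3 codons.
Val: 4 codons.
2 × 2 × 6 × 3 × 4 = 288.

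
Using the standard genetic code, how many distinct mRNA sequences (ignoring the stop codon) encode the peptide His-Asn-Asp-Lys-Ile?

48

His: 2 codons.
Asn: 2 codons.
Asp: 2 codons.
Lys: 2 codons.
Ile: 3 codons.
2 × 2 × 2 × 2 × 3 = 48.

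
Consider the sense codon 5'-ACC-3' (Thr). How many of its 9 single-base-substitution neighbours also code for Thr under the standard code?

3

Position 1: none → 0 synonymous.
Position 2: none → 0 synonymous.
Position 3: ACU, ACA, ACG → 3 synonymous.
Total: 0 + 0 + 3 = 3.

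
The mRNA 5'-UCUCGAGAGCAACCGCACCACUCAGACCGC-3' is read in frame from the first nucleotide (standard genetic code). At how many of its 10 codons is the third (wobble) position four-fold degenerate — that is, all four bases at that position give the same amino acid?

5

Codon 1 UCU (Ser): third position 4-fold.
Codon 2 CGA (Arg): third position 4-fold.
Codon 3 GAG (Glu): third position 2-fold.
Codon 4 CAA (Gln): third position 2-fold.
Codon 5 CCG (Pro): third position 4-fold.
Codon 6 CAC (His): third position 2-fold.
Codon 7 CAC (His): third position 2-fold.
Codon 8 UCA (Ser): third position 4-fold.
Codon 9 GAC (Asp): third position 2-fold.
Codon 10 CGC (Arg): third position 4-fold.
Four-fold degenerate third positions: 5.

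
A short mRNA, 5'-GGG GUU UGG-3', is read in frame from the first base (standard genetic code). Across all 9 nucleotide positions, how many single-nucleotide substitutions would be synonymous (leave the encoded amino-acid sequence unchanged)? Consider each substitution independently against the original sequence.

Codon 1 (GGG, Gly): 3 synonymous substitutions.
Codon 2 (GUU, Val): 3 synonymous substitutions.
Codon 3 (UGG, Trp): 0 synonymous substitutions.
Total: 3 + 3 + 0 = 6.

6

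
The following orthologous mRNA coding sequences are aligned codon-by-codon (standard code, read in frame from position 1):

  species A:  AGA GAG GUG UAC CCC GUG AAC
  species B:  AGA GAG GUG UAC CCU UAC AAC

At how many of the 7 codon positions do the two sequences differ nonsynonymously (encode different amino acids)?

Codon 1: AGA Arg / AGA Arg — identical.
Codon 2: GAG Glu / GAG Glu — identical.
Codon 3: GUG Val / GUG Val — identical.
Codon 4: UAC Tyr / UAC Tyr — identical.
Codon 5: CCC Pro / CCU Pro — synonymous.
Codon 6: GUG Val / UAC Tyr — nonsynonymous.
Codon 7: AAC Asn / AAC Asn — identical.
Nonsynonymous differences: 1.

1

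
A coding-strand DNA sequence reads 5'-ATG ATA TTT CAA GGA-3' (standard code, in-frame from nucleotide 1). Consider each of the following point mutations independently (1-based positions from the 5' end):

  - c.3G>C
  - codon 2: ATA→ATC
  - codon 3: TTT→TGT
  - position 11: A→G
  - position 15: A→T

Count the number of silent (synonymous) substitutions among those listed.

Codon 1: ATG (Met) → ATC (Ile) — missense.
Codon 2: ATA (Ile) → ATC (Ile) — synonymous.
Codon 3: TTT (Phe) → TGT (Cys) — missense.
Codon 4: CAA (Gln) → CGA (Arg) — missense.
Codon 5: GGA (Gly) → GGT (Gly) — synonymous.
Synonymous: 2 of 5.

2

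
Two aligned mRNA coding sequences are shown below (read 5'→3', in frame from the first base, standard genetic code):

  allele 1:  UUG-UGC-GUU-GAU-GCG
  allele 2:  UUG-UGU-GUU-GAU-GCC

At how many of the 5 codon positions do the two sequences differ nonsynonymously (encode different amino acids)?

0

Codon 1: UUG Leu / UUG Leu — identical.
Codon 2: UGC Cys / UGU Cys — synonymous.
Codon 3: GUU Val / GUU Val — identical.
Codon 4: GAU Asp / GAU Asp — identical.
Codon 5: GCG Ala / GCC Ala — synonymous.
Nonsynonymous differences: 0.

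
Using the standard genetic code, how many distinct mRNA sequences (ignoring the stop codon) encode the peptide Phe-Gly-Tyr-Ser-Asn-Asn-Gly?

1536

Phe: 2 codons.
Gly: 4 codons.
Tyr: 2 codons.
Ser: 6 codons.
Asn: 2 codons.
Asn: 2 codons.
Gly: 4 codons.
2 × 4 × 2 × 6 × 2 × 2 × 4 = 1536.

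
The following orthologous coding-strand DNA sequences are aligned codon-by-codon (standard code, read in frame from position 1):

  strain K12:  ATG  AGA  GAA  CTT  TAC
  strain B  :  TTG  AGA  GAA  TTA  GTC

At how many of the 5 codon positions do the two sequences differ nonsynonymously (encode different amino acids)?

Codon 1: ATG Met / TTG Leu — nonsynonymous.
Codon 2: AGA Arg / AGA Arg — identical.
Codon 3: GAA Glu / GAA Glu — identical.
Codon 4: CTT Leu / TTA Leu — synonymous.
Codon 5: TAC Tyr / GTC Val — nonsynonymous.
Nonsynonymous differences: 2.

2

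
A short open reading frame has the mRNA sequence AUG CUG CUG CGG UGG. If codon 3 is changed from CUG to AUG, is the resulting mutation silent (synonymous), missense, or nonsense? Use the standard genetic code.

missense

Position 7 falls in codon 3: CUG → Leu.
After the substitution the codon is AUG → Met.
Leu ≠ Met, so this is a missense mutation.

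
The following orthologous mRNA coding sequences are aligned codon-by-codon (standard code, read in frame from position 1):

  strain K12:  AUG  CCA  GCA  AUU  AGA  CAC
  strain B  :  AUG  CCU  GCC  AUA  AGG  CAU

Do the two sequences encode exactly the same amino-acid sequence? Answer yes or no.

yes

Codon 1: AUG Met / AUG Met — identical.
Codon 2: CCA Pro / CCU Pro — synonymous.
Codon 3: GCA Ala / GCC Ala — synonymous.
Codon 4: AUU Ile / AUA Ile — synonymous.
Codon 5: AGA Arg / AGG Arg — synonymous.
Codon 6: CAC His / CAU His — synonymous.
Nonsynonymous differences: 0 → same protein.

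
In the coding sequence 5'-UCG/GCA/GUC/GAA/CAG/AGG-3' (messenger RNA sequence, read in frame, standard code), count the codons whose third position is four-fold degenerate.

Codon 1 UCG (Ser): third position 4-fold.
Codon 2 GCA (Ala): third position 4-fold.
Codon 3 GUC (Val): third position 4-fold.
Codon 4 GAA (Glu): third position 2-fold.
Codon 5 CAG (Gln): third position 2-fold.
Codon 6 AGG (Arg): third position 2-fold.
Four-fold degenerate third positions: 3.

3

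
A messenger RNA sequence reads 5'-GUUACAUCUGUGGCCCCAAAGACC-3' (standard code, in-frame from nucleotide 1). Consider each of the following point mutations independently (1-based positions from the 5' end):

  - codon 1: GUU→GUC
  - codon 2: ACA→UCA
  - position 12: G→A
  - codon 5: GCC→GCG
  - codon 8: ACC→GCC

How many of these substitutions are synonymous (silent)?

Codon 1: GUU (Val) → GUC (Val) — synonymous.
Codon 2: ACA (Thr) → UCA (Ser) — missense.
Codon 4: GUG (Val) → GUA (Val) — synonymous.
Codon 5: GCC (Ala) → GCG (Ala) — synonymous.
Codon 8: ACC (Thr) → GCC (Ala) — missense.
Synonymous: 3 of 5.

3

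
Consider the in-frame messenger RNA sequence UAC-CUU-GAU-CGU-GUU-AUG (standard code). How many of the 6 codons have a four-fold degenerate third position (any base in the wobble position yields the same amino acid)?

3

Codon 1 UAC (Tyr): third position 2-fold.
Codon 2 CUU (Leu): third position 4-fold.
Codon 3 GAU (Asp): third position 2-fold.
Codon 4 CGU (Arg): third position 4-fold.
Codon 5 GUU (Val): third position 4-fold.
Codon 6 AUG (Met): third position 1-fold.
Four-fold degenerate third positions: 3.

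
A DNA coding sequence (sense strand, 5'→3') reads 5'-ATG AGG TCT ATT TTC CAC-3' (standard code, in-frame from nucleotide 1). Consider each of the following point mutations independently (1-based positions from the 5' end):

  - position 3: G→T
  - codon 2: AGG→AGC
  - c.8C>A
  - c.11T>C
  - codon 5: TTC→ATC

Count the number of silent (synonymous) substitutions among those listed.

Codon 1: ATG (Met) → ATT (Ile) — missense.
Codon 2: AGG (Arg) → AGC (Ser) — missense.
Codon 3: TCT (Ser) → TAT (Tyr) — missense.
Codon 4: ATT (Ile) → ACT (Thr) — missense.
Codon 5: TTC (Phe) → ATC (Ile) — missense.
Synonymous: 0 of 5.

0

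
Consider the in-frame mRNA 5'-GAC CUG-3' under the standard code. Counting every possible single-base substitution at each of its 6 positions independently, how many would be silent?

Codon 1 (GAC, Asp): 1 synonymous substitution.
Codon 2 (CUG, Leu): 4 synonymous substitutions.
Total: 1 + 4 = 5.

5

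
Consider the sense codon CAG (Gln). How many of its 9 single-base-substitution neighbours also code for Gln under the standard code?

1

Position 1: none → 0 synonymous.
Position 2: none → 0 synonymous.
Position 3: CAA → 1 synonymous.
Total: 0 + 0 + 1 = 1.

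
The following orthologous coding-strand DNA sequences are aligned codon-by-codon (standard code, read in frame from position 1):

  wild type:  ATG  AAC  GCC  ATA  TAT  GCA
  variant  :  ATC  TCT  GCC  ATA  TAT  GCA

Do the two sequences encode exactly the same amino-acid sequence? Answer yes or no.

Codon 1: ATG Met / ATC Ile — nonsynonymous.
Codon 2: AAC Asn / TCT Ser — nonsynonymous.
Codon 3: GCC Ala / GCC Ala — identical.
Codon 4: ATA Ile / ATA Ile — identical.
Codon 5: TAT Tyr / TAT Tyr — identical.
Codon 6: GCA Ala / GCA Ala — identical.
Nonsynonymous differences: 2 → different protein.

no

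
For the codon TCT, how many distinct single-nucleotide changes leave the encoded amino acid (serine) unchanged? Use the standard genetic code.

Position 1: none → 0 synonymous.
Position 2: none → 0 synonymous.
Position 3: TCC, TCA, TCG → 3 synonymous.
Total: 0 + 0 + 3 = 3.

3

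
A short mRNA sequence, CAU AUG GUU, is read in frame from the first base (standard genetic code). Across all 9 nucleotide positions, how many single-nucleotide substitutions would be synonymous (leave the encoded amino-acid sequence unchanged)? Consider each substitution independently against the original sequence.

Codon 1 (CAU, His): 1 synonymous substitution.
Codon 2 (AUG, Met): 0 synonymous substitutions.
Codon 3 (GUU, Val): 3 synonymous substitutions.
Total: 1 + 0 + 3 = 4.

4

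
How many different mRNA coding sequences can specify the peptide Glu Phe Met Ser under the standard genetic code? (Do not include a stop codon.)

Glu: 2 codons.
Phe: 2 codons.
Met: 1 codon.
Ser: 6 codons.
2 × 2 × 1 × 6 = 24.

24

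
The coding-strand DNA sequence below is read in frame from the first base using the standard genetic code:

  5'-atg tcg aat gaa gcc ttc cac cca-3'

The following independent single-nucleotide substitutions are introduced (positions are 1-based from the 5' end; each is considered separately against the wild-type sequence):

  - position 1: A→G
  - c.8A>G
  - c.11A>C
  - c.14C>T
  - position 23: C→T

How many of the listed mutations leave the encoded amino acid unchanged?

Codon 1: ATG (Met) → GTG (Val) — missense.
Codon 3: AAT (Asn) → AGT (Ser) — missense.
Codon 4: GAA (Glu) → GCA (Ala) — missense.
Codon 5: GCC (Ala) → GTC (Val) — missense.
Codon 8: CCA (Pro) → CTA (Leu) — missense.
Synonymous: 0 of 5.

0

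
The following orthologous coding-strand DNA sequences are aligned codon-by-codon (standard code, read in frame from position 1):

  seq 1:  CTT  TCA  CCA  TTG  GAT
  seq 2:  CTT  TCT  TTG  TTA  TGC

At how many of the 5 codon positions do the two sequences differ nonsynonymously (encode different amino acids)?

2

Codon 1: CTT Leu / CTT Leu — identical.
Codon 2: TCA Ser / TCT Ser — synonymous.
Codon 3: CCA Pro / TTG Leu — nonsynonymous.
Codon 4: TTG Leu / TTA Leu — synonymous.
Codon 5: GAT Asp / TGC Cys — nonsynonymous.
Nonsynonymous differences: 2.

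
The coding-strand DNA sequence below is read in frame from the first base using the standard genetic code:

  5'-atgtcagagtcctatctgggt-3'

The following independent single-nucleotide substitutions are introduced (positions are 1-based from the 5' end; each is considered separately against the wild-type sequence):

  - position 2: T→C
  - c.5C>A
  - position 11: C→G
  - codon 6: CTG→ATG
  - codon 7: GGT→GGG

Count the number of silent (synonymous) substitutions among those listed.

Codon 1: ATG (Met) → ACG (Thr) — missense.
Codon 2: TCA (Ser) → TAA (Stop) — nonsense.
Codon 4: TCC (Ser) → TGC (Cys) — missense.
Codon 6: CTG (Leu) → ATG (Met) — missense.
Codon 7: GGT (Gly) → GGG (Gly) — synonymous.
Synonymous: 1 of 5.

1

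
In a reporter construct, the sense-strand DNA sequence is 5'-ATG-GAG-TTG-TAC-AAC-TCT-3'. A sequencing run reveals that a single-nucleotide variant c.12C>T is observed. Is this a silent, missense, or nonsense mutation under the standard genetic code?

Position 12 falls in codon 4: TAC → Tyr.
After the substitution the codon is TAT → Tyr.
Both encode Tyr, so the change is synonymous.

silent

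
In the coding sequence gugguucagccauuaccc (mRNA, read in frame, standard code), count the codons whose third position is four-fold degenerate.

4

Codon 1 GUG (Val): third position 4-fold.
Codon 2 GUU (Val): third position 4-fold.
Codon 3 CAG (Gln): third position 2-fold.
Codon 4 CCA (Pro): third position 4-fold.
Codon 5 UUA (Leu): third position 2-fold.
Codon 6 CCC (Pro): third position 4-fold.
Four-fold degenerate third positions: 4.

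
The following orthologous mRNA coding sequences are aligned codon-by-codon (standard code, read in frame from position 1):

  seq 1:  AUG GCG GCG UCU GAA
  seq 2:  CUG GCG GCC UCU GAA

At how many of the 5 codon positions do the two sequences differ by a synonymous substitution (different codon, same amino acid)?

1

Codon 1: AUG Met / CUG Leu — nonsynonymous.
Codon 2: GCG Ala / GCG Ala — identical.
Codon 3: GCG Ala / GCC Ala — synonymous.
Codon 4: UCU Ser / UCU Ser — identical.
Codon 5: GAA Glu / GAA Glu — identical.
Synonymous differences: 1.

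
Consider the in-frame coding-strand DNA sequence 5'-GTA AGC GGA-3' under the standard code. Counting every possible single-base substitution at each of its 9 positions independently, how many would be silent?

Codon 1 (GTA, Val): 3 synonymous substitutions.
Codon 2 (AGC, Ser): 1 synonymous substitution.
Codon 3 (GGA, Gly): 3 synonymous substitutions.
Total: 3 + 1 + 3 = 7.

7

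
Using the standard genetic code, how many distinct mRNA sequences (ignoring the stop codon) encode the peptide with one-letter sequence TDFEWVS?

Thr: 4 codons.
Asp: 2 codons.
Phe: 2 codons.
Glu: 2 codons.
Trp: 1 codon.
Val: 4 codons.
Ser: 6 codons.
4 × 2 × 2 × 2 × 1 × 4 × 6 = 768.

768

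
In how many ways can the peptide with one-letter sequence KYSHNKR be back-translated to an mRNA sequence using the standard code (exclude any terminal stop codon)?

Lys: 2 codons.
Tyr: 2 codons.
Ser: 6 codons.
His: 2 codons.
Asn: 2 codons.
Lys: 2 codons.
Arg: 6 codons.
2 × 2 × 6 × 2 × 2 × 2 × 6 = 1152.

1152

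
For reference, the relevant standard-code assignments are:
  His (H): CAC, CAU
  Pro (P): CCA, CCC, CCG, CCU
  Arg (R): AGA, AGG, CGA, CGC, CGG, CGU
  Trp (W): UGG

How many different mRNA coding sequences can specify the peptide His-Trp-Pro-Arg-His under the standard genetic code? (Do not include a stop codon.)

His: 2 codons.
Trp: 1 codon.
Pro: 4 codons.
Arg: 6 codons.
His: 2 codons.
2 × 1 × 4 × 6 × 2 = 96.

96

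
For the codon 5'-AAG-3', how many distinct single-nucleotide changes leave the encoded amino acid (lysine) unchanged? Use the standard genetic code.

Position 1: none → 0 synonymous.
Position 2: none → 0 synonymous.
Position 3: AAA → 1 synonymous.
Total: 0 + 0 + 1 = 1.

1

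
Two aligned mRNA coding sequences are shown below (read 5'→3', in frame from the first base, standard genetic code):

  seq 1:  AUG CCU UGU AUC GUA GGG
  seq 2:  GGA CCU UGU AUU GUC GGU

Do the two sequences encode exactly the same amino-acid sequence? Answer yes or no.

Codon 1: AUG Met / GGA Gly — nonsynonymous.
Codon 2: CCU Pro / CCU Pro — identical.
Codon 3: UGU Cys / UGU Cys — identical.
Codon 4: AUC Ile / AUU Ile — synonymous.
Codon 5: GUA Val / GUC Val — synonymous.
Codon 6: GGG Gly / GGU Gly — synonymous.
Nonsynonymous differences: 1 → different protein.

no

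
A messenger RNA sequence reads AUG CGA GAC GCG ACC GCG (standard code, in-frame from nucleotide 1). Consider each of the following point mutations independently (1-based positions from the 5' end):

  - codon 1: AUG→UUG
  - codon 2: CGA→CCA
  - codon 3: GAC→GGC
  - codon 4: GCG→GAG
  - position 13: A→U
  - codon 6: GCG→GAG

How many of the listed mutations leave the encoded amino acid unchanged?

0

Codon 1: AUG (Met) → UUG (Leu) — missense.
Codon 2: CGA (Arg) → CCA (Pro) — missense.
Codon 3: GAC (Asp) → GGC (Gly) — missense.
Codon 4: GCG (Ala) → GAG (Glu) — missense.
Codon 5: ACC (Thr) → UCC (Ser) — missense.
Codon 6: GCG (Ala) → GAG (Glu) — missense.
Synonymous: 0 of 6.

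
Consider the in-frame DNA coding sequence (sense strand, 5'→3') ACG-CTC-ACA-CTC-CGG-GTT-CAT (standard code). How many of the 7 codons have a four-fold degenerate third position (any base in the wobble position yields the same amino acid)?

6

Codon 1 ACG (Thr): third position 4-fold.
Codon 2 CTC (Leu): third position 4-fold.
Codon 3 ACA (Thr): third position 4-fold.
Codon 4 CTC (Leu): third position 4-fold.
Codon 5 CGG (Arg): third position 4-fold.
Codon 6 GTT (Val): third position 4-fold.
Codon 7 CAT (His): third position 2-fold.
Four-fold degenerate third positions: 6.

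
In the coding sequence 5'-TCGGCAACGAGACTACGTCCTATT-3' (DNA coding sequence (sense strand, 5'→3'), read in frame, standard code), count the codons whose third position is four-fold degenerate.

6

Codon 1 TCG (Ser): third position 4-fold.
Codon 2 GCA (Ala): third position 4-fold.
Codon 3 ACG (Thr): third position 4-fold.
Codon 4 AGA (Arg): third position 2-fold.
Codon 5 CTA (Leu): third position 4-fold.
Codon 6 CGT (Arg): third position 4-fold.
Codon 7 CCT (Pro): third position 4-fold.
Codon 8 ATT (Ile): third position 3-fold.
Four-fold degenerate third positions: 6.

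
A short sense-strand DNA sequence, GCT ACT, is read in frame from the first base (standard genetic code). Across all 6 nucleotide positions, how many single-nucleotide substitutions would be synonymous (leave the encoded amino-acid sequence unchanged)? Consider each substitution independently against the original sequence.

6

Codon 1 (GCT, Ala): 3 synonymous substitutions.
Codon 2 (ACT, Thr): 3 synonymous substitutions.
Total: 3 + 3 = 6.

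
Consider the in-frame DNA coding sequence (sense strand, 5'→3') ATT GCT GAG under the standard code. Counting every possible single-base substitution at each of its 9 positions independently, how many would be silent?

6

Codon 1 (ATT, Ile): 2 synonymous substitutions.
Codon 2 (GCT, Ala): 3 synonymous substitutions.
Codon 3 (GAG, Glu): 1 synonymous substitution.
Total: 2 + 3 + 1 = 6.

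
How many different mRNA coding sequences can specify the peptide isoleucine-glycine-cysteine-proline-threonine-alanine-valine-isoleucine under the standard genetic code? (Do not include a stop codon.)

Ile: 3 codons.
Gly: 4 codons.
Cys: 2 codons.
Pro: 4 codons.
Thr: 4 codons.
Ala: 4 codons.
Val: 4 codons.
Ile: 3 codons.
3 × 4 × 2 × 4 × 4 × 4 × 4 × 3 = 18432.

18432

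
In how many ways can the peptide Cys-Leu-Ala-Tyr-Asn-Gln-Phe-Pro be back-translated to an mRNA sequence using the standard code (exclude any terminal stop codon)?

Cys: 2 codons.
Leu: 6 codons.
Ala: 4 codons.
Tyr: 2 codons.
Asn: 2 codons.
Gln: 2 codons.
Phe: 2 codons.
Pro: 4 codons.
2 × 6 × 4 × 2 × 2 × 2 × 2 × 4 = 3072.

3072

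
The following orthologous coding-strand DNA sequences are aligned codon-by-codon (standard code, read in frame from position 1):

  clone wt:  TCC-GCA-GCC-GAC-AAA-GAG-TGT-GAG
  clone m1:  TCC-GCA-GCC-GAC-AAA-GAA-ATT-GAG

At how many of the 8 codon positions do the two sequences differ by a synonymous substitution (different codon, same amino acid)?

1

Codon 1: TCC Ser / TCC Ser — identical.
Codon 2: GCA Ala / GCA Ala — identical.
Codon 3: GCC Ala / GCC Ala — identical.
Codon 4: GAC Asp / GAC Asp — identical.
Codon 5: AAA Lys / AAA Lys — identical.
Codon 6: GAG Glu / GAA Glu — synonymous.
Codon 7: TGT Cys / ATT Ile — nonsynonymous.
Codon 8: GAG Glu / GAG Glu — identical.
Synonymous differences: 1.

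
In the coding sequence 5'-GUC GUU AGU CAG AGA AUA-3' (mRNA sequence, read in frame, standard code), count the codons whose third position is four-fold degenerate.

2

Codon 1 GUC (Val): third position 4-fold.
Codon 2 GUU (Val): third position 4-fold.
Codon 3 AGU (Ser): third position 2-fold.
Codon 4 CAG (Gln): third position 2-fold.
Codon 5 AGA (Arg): third position 2-fold.
Codon 6 AUA (Ile): third position 3-fold.
Four-fold degenerate third positions: 2.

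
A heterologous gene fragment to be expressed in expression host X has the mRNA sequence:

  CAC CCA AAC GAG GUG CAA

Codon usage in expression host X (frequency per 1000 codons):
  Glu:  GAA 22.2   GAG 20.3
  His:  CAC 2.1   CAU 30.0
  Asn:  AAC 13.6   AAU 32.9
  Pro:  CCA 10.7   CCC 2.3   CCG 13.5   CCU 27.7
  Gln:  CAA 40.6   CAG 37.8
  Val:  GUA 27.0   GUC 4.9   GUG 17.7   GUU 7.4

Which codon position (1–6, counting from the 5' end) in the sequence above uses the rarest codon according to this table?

1

Codon 1 CAC (His): 2.1 per 1000.
Codon 2 CCA (Pro): 10.7 per 1000.
Codon 3 AAC (Asn): 13.6 per 1000.
Codon 4 GAG (Glu): 20.3 per 1000.
Codon 5 GUG (Val): 17.7 per 1000.
Codon 6 CAA (Gln): 40.6 per 1000.
Lowest frequency is 2.1 at codon 1.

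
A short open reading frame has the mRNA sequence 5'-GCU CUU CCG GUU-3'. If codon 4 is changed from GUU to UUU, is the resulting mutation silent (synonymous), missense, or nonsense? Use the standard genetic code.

missense

Position 10 falls in codon 4: GUU → Val.
After the substitution the codon is UUU → Phe.
Val ≠ Phe, so this is a missense mutation.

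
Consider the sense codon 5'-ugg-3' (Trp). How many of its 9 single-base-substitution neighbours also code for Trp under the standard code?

0

Position 1: none → 0 synonymous.
Position 2: none → 0 synonymous.
Position 3: none → 0 synonymous.
Total: 0 + 0 + 0 = 0.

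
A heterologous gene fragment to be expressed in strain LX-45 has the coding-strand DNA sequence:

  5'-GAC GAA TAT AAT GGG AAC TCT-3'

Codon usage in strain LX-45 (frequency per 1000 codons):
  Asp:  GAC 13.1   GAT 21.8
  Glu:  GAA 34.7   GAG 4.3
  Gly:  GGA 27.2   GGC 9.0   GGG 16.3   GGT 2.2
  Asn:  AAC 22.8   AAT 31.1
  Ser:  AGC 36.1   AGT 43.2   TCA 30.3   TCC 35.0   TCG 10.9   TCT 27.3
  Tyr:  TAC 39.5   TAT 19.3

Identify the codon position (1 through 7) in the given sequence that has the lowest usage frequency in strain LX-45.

Codon 1 GAC (Asp): 13.1 per 1000.
Codon 2 GAA (Glu): 34.7 per 1000.
Codon 3 TAT (Tyr): 19.3 per 1000.
Codon 4 AAT (Asn): 31.1 per 1000.
Codon 5 GGG (Gly): 16.3 per 1000.
Codon 6 AAC (Asn): 22.8 per 1000.
Codon 7 TCT (Ser): 27.3 per 1000.
Lowest frequency is 13.1 at codon 1.

1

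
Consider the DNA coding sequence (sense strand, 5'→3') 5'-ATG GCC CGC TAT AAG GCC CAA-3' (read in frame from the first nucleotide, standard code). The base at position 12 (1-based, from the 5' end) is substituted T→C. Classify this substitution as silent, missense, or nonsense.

silent

Position 12 falls in codon 4: TAT → Tyr.
After the substitution the codon is TAC → Tyr.
Both encode Tyr, so the change is synonymous.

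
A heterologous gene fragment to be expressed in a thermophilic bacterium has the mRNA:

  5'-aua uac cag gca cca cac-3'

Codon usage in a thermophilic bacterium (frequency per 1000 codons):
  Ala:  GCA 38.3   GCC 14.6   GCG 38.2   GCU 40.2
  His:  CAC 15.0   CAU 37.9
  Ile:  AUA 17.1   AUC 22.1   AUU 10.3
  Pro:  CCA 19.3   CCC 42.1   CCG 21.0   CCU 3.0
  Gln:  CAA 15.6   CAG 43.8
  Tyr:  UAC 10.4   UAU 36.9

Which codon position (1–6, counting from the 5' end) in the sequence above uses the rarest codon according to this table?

2

Codon 1 AUA (Ile): 17.1 per 1000.
Codon 2 UAC (Tyr): 10.4 per 1000.
Codon 3 CAG (Gln): 43.8 per 1000.
Codon 4 GCA (Ala): 38.3 per 1000.
Codon 5 CCA (Pro): 19.3 per 1000.
Codon 6 CAC (His): 15.0 per 1000.
Lowest frequency is 10.4 at codon 2.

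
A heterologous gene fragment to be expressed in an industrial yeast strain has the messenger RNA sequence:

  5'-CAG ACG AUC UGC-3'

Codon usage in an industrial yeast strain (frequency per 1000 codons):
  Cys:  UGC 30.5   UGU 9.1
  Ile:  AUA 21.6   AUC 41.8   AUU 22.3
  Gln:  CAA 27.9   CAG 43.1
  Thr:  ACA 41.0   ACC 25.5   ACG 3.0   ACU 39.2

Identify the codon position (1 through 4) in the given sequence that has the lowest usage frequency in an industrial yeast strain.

Codon 1 CAG (Gln): 43.1 per 1000.
Codon 2 ACG (Thr): 3.0 per 1000.
Codon 3 AUC (Ile): 41.8 per 1000.
Codon 4 UGC (Cys): 30.5 per 1000.
Lowest frequency is 3.0 at codon 2.

2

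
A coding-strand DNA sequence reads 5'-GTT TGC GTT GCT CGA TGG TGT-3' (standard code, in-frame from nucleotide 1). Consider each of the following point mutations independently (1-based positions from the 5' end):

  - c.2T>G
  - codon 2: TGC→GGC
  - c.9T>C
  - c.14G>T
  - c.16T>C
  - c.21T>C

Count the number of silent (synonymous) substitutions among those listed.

Codon 1: GTT (Val) → GGT (Gly) — missense.
Codon 2: TGC (Cys) → GGC (Gly) — missense.
Codon 3: GTT (Val) → GTC (Val) — synonymous.
Codon 5: CGA (Arg) → CTA (Leu) — missense.
Codon 6: TGG (Trp) → CGG (Arg) — missense.
Codon 7: TGT (Cys) → TGC (Cys) — synonymous.
Synonymous: 2 of 6.

2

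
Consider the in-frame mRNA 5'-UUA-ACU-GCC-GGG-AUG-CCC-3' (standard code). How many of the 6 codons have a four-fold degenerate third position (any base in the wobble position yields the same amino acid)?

4

Codon 1 UUA (Leu): third position 2-fold.
Codon 2 ACU (Thr): third position 4-fold.
Codon 3 GCC (Ala): third position 4-fold.
Codon 4 GGG (Gly): third position 4-fold.
Codon 5 AUG (Met): third position 1-fold.
Codon 6 CCC (Pro): third position 4-fold.
Four-fold degenerate third positions: 4.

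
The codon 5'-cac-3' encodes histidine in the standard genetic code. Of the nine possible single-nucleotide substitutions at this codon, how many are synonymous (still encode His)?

Position 1: none → 0 synonymous.
Position 2: none → 0 synonymous.
Position 3: CAU → 1 synonymous.
Total: 0 + 0 + 1 = 1.

1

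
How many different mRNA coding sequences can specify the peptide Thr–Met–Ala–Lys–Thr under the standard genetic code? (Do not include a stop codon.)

128

Thr: 4 codons.
Met: 1 codon.
Ala: 4 codons.
Lys: 2 codons.
Thr: 4 codons.
4 × 1 × 4 × 2 × 4 = 128.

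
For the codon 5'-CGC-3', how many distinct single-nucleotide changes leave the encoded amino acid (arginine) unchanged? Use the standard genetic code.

Position 1: none → 0 synonymous.
Position 2: none → 0 synonymous.
Position 3: CGT, CGA, CGG → 3 synonymous.
Total: 0 + 0 + 3 = 3.

3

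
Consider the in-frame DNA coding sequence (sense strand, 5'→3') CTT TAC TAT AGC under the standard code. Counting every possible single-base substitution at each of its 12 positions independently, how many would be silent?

Codon 1 (CTT, Leu): 3 synonymous substitutions.
Codon 2 (TAC, Tyr): 1 synonymous substitution.
Codon 3 (TAT, Tyr): 1 synonymous substitution.
Codon 4 (AGC, Ser): 1 synonymous substitution.
Total: 3 + 1 + 1 + 1 = 6.

6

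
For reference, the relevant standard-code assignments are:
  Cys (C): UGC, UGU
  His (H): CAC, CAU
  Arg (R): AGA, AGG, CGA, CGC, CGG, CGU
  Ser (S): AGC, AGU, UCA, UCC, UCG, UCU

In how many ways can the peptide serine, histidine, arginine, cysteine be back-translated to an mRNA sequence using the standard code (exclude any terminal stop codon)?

144

Ser: 6 codons.
His: 2 codons.
Arg: 6 codons.
Cys: 2 codons.
6 × 2 × 6 × 2 = 144.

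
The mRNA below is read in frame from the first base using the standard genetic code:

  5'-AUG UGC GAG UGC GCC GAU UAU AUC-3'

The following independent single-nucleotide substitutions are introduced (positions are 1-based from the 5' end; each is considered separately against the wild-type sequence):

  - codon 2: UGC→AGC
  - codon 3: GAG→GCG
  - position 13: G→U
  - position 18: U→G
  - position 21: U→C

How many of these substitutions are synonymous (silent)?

Codon 2: UGC (Cys) → AGC (Ser) — missense.
Codon 3: GAG (Glu) → GCG (Ala) — missense.
Codon 5: GCC (Ala) → UCC (Ser) — missense.
Codon 6: GAU (Asp) → GAG (Glu) — missense.
Codon 7: UAU (Tyr) → UAC (Tyr) — synonymous.
Synonymous: 1 of 5.

1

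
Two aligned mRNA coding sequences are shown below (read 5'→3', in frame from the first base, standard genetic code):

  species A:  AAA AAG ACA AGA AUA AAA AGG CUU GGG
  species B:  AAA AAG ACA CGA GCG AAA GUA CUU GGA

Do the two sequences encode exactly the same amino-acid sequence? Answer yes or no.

Codon 1: AAA Lys / AAA Lys — identical.
Codon 2: AAG Lys / AAG Lys — identical.
Codon 3: ACA Thr / ACA Thr — identical.
Codon 4: AGA Arg / CGA Arg — synonymous.
Codon 5: AUA Ile / GCG Ala — nonsynonymous.
Codon 6: AAA Lys / AAA Lys — identical.
Codon 7: AGG Arg / GUA Val — nonsynonymous.
Codon 8: CUU Leu / CUU Leu — identical.
Codon 9: GGG Gly / GGA Gly — synonymous.
Nonsynonymous differences: 2 → different protein.

no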